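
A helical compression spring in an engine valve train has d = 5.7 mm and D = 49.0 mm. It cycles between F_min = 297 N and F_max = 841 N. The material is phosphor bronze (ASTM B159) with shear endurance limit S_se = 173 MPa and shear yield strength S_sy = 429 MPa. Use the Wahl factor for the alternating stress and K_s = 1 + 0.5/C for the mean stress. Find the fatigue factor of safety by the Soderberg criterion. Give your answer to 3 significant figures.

0.458

C = D/d = 49.0/5.7 = 8.5965; K_W = (4C−1)/(4C−4)+0.615/C = 1.1703; K_s = 1+0.5/C = 1.0582
F_a = (F_max−F_min)/2 = 272 N; F_m = (F_max+F_min)/2 = 569 N
τ_a = K_W·8F_aD/(πd³) = 1.1703 × 183.27 = 214.47 MPa
τ_m = K_s·8F_mD/(πd³) = 1.0582 × 383.38 = 405.67 MPa
Soderberg: 1/n_f = τ_a/S_se + τ_m/S_sy = 214.47/173 + 405.67/429 = 1.23971 + 0.94563 = 2.1853
n_f = 1/2.1853 = 0.4576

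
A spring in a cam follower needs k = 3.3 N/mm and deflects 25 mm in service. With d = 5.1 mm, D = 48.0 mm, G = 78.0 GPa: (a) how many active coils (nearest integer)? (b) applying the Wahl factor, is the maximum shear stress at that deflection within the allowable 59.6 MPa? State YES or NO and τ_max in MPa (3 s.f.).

N_a = Gd⁴/(8D³k) = (78.0×10³)(5.1⁴)/(8·48.0³·3.3) = 18.07 → N_a = 18
Actual rate k = Gd⁴/(8D³·18) = 3.3135 N/mm
Working load F = kδ = 3.3135·25 = 82.838 N
C = 48.0/5.1 = 9.4118; K_W = (4C−1)/(4C−4)+0.615/C = 1.1545
τ_max = K_W·8FD/(πd³) = 1.1545·76.331 = 88.124 MPa
τ_max > 59.6 MPa → exceeds allowable

(a) 18 coils; (b) NO, τ_max = 88.1 MPa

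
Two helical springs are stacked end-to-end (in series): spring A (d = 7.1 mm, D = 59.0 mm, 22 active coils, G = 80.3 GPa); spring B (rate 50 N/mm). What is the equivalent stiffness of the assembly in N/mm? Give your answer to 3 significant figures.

5.07 N/mm

k_A = Gd⁴/(8D³N_a) = (80.3×10³)(7.1⁴)/(8·59.0³·22) = 5.6452 N/mm
Series: 1/k_eq = 1/5.6452 + 1/50 = 0.19714; k_eq = 5.0725 N/mm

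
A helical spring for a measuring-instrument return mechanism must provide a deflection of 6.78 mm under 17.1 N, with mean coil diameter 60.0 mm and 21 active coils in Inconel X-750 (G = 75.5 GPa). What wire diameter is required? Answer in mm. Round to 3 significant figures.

Required rate k = F/δ = 17.1/6.78 = 2.5221 N/mm
d = (8D³N_a·k / G)^(1/4) = (8·60.0³·21·2.5221 / (75.5×10³))^0.25
  = (1212.2)^0.25 = 5.9006 mm

5.90 mm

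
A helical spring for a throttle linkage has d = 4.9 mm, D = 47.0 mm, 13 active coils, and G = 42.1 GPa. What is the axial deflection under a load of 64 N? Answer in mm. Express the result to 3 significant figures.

28.5 mm

k = Gd⁴/(8D³N_a) = (42.1×10³)(4.9⁴)/(8·47.0³·13) = 2.2477 N/mm
δ = F/k = 64 / 2.2477 = 28.473 mm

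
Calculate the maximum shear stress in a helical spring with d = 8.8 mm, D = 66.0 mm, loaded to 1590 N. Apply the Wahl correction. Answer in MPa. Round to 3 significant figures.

470 MPa

Spring index C = D/d = 66.0/8.8 = 7.5000
K_W = (4C−1)/(4C−4) + 0.615/C = 29.000/26.000 + 0.0820 = 1.1974
τ₀ = 8FD/(πd³) = 8·1590·66.0/(π·8.8³) = 839520/2140.9 = 392.13 MPa
τ_max = K·τ₀ = 1.1974 × 392.13 = 469.53 MPa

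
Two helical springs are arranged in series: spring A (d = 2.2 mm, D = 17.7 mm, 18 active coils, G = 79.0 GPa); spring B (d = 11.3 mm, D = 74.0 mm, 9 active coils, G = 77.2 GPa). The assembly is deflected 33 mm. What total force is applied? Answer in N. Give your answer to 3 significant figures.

72.6 N

k_A = Gd⁴/(8D³N_a) = (79.0×10³)(2.2⁴)/(8·17.7³·18) = 2.3176 N/mm
k_B = Gd⁴/(8D³N_a) = (77.2×10³)(11.3⁴)/(8·74.0³·9) = 43.142 N/mm
Series: 1/k_eq = 1/2.3176 + 1/43.142 = 0.45466; k_eq = 2.1994 N/mm
F = k_eq·δ = 2.1994·33 = 72.581 N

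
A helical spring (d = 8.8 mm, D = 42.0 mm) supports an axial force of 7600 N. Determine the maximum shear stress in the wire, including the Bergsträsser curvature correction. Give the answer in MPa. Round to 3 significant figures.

Spring index C = D/d = 42.0/8.8 = 4.7727
K_B = (4C+2)/(4C−3) = 21.091/16.091 = 1.3107
τ₀ = 8FD/(πd³) = 8·7600·42.0/(π·8.8³) = 2.5536e+06/2140.9 = 1192.8 MPa
τ_max = K·τ₀ = 1.3107 × 1192.8 = 1563.4 MPa

1560 MPa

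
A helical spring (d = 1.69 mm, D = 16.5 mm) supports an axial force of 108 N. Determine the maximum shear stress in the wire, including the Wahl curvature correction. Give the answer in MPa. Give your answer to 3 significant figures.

1080 MPa

Spring index C = D/d = 16.5/1.69 = 9.7633
K_W = (4C−1)/(4C−4) + 0.615/C = 38.053/35.053 + 0.0630 = 1.1486
τ₀ = 8FD/(πd³) = 8·108·16.5/(π·1.69³) = 14256/15.164 = 940.13 MPa
τ_max = K·τ₀ = 1.1486 × 940.13 = 1079.8 MPa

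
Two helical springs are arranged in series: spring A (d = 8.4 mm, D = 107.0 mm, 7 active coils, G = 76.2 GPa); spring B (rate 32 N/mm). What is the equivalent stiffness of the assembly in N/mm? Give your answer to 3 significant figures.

4.72 N/mm

k_A = Gd⁴/(8D³N_a) = (76.2×10³)(8.4⁴)/(8·107.0³·7) = 5.5301 N/mm
Series: 1/k_eq = 1/5.5301 + 1/32 = 0.21208; k_eq = 4.7152 N/mm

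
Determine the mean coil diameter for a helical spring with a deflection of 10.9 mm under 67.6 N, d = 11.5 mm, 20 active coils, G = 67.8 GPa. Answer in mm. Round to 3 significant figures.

106 mm

Required rate k = F/δ = 67.6/10.9 = 6.2018 N/mm
D = (Gd⁴/(8N_a·k))^(1/3) = (67.8×10³·11.5⁴/(8·20·6.2018))^(1/3)
  = (1.19504e+06)^(1/3) = 106.1191 mm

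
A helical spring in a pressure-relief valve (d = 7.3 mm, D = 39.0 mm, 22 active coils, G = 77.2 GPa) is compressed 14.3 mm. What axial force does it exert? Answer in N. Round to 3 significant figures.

k = Gd⁴/(8D³N_a) = (77.2×10³)(7.3⁴)/(8·39.0³·22) = 20.999 N/mm
F = k·δ = 20.999 × 14.3 = 300.29 N

300 N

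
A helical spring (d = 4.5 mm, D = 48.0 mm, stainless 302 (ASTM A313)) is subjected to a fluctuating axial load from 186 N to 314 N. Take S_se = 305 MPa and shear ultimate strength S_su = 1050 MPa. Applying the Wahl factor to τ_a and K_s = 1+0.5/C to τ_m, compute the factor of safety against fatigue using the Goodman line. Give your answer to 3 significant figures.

C = D/d = 48.0/4.5 = 10.6667; K_W = (4C−1)/(4C−4)+0.615/C = 1.1352; K_s = 1+0.5/C = 1.0469
F_a = (F_max−F_min)/2 = 64 N; F_m = (F_max+F_min)/2 = 250 N
τ_a = K_W·8F_aD/(πd³) = 1.1352 × 85.847 = 97.457 MPa
τ_m = K_s·8F_mD/(πd³) = 1.0469 × 335.34 = 351.06 MPa
Goodman: 1/n_f = τ_a/S_se + τ_m/S_su = 97.457/305 + 351.06/1050 = 0.31953 + 0.33434 = 0.65387
n_f = 1/0.65387 = 1.529

1.53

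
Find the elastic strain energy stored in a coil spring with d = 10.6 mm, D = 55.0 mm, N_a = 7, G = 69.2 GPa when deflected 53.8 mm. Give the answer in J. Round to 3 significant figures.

136 J

k = Gd⁴/(8D³N_a) = (69.2×10³)(10.6⁴)/(8·55.0³·7) = 93.768 N/mm
U = ½kδ² = 0.5 × 93.768 × 53.8² = 1.357e+05 N·mm = 135.7 J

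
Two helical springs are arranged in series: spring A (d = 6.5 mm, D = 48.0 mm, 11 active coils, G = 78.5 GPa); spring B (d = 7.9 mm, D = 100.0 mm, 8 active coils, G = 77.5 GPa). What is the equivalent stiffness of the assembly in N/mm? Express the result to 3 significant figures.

k_A = Gd⁴/(8D³N_a) = (78.5×10³)(6.5⁴)/(8·48.0³·11) = 14.398 N/mm
k_B = Gd⁴/(8D³N_a) = (77.5×10³)(7.9⁴)/(8·100.0³·8) = 4.7166 N/mm
Series: 1/k_eq = 1/14.398 + 1/4.7166 = 0.28147; k_eq = 3.5528 N/mm

3.55 N/mm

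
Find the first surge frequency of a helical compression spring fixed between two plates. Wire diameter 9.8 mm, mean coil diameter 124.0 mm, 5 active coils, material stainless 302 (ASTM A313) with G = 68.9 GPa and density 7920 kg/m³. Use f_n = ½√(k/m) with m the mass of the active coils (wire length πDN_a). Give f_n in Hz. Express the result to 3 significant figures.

k = Gd⁴/(8D³N_a) = (68.9×10³)(9.8⁴)/(8·124.0³·5) = 8.3329 N/mm = 8332.9 N/m
Wire length L = πDN_a = π·124.0·5 = 1947.8 mm
m = ρ·(πd²/4)·L = 7920 × 75.43×10⁻⁶ m² × 1.9478 m = 1.1636 kg
f_n = ½√(k/m) = 0.5·√(8332.9/1.1636) = 0.5·√(7161.3) = 42.312 Hz

42.3 Hz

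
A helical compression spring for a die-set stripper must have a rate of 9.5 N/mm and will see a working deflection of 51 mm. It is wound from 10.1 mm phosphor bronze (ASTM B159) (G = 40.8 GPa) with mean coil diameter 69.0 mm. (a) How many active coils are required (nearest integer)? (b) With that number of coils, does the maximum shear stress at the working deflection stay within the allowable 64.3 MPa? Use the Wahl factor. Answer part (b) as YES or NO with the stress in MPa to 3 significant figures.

(a) 17 coils; (b) NO, τ_max = 101 MPa

N_a = Gd⁴/(8D³k) = (40.8×10³)(10.1⁴)/(8·69.0³·9.5) = 17.01 → N_a = 17
Actual rate k = Gd⁴/(8D³·17) = 9.503 N/mm
Working load F = kδ = 9.503·51 = 484.65 N
C = 69.0/10.1 = 6.8317; K_W = (4C−1)/(4C−4)+0.615/C = 1.2186
τ_max = K_W·8FD/(πd³) = 1.2186·82.652 = 100.72 MPa
τ_max > 64.3 MPa → exceeds allowable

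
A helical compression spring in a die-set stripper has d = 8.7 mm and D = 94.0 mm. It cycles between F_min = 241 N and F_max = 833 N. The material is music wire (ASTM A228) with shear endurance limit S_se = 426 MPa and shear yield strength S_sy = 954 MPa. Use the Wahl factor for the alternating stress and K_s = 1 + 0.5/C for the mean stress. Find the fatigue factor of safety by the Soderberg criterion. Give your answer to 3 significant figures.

C = D/d = 94.0/8.7 = 10.8046; K_W = (4C−1)/(4C−4)+0.615/C = 1.1334; K_s = 1+0.5/C = 1.0463
F_a = (F_max−F_min)/2 = 296 N; F_m = (F_max+F_min)/2 = 537 N
τ_a = K_W·8F_aD/(πd³) = 1.1334 × 107.6 = 121.95 MPa
τ_m = K_s·8F_mD/(πd³) = 1.0463 × 195.2 = 204.24 MPa
Soderberg: 1/n_f = τ_a/S_se + τ_m/S_sy = 121.95/426 + 204.24/954 = 0.28627 + 0.21408 = 0.50036
n_f = 1/0.50036 = 1.999

2.00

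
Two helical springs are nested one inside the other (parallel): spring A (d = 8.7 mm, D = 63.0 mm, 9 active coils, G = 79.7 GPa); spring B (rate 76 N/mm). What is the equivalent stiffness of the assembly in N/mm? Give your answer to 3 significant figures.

k_A = Gd⁴/(8D³N_a) = (79.7×10³)(8.7⁴)/(8·63.0³·9) = 25.362 N/mm
Parallel: k_eq = 25.362 + 76 = 101.36 N/mm

101 N/mm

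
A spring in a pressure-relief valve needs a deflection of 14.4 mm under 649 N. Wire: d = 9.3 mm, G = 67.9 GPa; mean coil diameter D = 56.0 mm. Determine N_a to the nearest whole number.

Required rate k = F/δ = 649/14.4 = 45.069 N/mm
N_a = Gd⁴/(8D³k) = (67.9×10³ × 9.3⁴)/(8 × 56.0³ × 45.069)
    = 5.07927e+08 / 6.33193e+07 = 8.022 → 8 coils

8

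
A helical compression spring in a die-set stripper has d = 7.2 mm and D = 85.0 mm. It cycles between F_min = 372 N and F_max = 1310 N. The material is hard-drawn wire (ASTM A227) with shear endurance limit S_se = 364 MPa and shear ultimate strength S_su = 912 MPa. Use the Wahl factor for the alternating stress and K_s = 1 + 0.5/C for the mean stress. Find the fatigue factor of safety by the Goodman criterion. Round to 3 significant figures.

0.717

C = D/d = 85.0/7.2 = 11.8056; K_W = (4C−1)/(4C−4)+0.615/C = 1.1215; K_s = 1+0.5/C = 1.0424
F_a = (F_max−F_min)/2 = 469 N; F_m = (F_max+F_min)/2 = 841 N
τ_a = K_W·8F_aD/(πd³) = 1.1215 × 271.98 = 305.02 MPa
τ_m = K_s·8F_mD/(πd³) = 1.0424 × 487.71 = 508.36 MPa
Goodman: 1/n_f = τ_a/S_se + τ_m/S_su = 305.02/364 + 508.36/912 = 0.83798 + 0.55741 = 1.3954
n_f = 1/1.3954 = 0.7166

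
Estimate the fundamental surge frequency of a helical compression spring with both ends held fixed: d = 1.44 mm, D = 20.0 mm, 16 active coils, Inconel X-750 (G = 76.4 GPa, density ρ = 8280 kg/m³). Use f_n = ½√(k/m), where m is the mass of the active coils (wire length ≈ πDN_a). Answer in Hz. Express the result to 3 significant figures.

k = Gd⁴/(8D³N_a) = (76.4×10³)(1.44⁴)/(8·20.0³·16) = 0.32081 N/mm = 320.81 N/m
Wire length L = πDN_a = π·20.0·16 = 1005.3 mm
m = ρ·(πd²/4)·L = 8280 × 1.6286×10⁻⁶ m² × 1.0053 m = 0.013556 kg
f_n = ½√(k/m) = 0.5·√(320.81/0.013556) = 0.5·√(23665) = 76.916 Hz

76.9 Hz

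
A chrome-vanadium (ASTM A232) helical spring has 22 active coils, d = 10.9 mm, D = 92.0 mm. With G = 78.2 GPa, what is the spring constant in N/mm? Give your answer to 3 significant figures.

8.05 N/mm

k = Gd⁴/(8D³N_a) = (78.2×10³ × 10.9⁴) / (8 × 92.0³ × 22)
  = 1.10386e+09 / 1.37049e+08 = 8.0545 N/mm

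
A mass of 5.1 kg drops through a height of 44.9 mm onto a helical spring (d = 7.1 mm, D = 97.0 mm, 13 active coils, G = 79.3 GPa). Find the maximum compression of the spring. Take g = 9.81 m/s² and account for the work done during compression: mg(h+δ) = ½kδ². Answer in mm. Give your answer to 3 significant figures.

75.3 mm

k = Gd⁴/(8D³N_a) = (79.3×10³)(7.1⁴)/(8·97.0³·13) = 2.123 N/mm
W = mg = 5.1 × 9.81 = 50.031 N
½kδ² − Wδ − Wh = 0 → δ = (W + √(W² + 2kWh))/k
δ = (50.031 + √(2503.1 + 9538.36))/2.123 = (50.031 + 109.73)/2.123 = 75.253 mm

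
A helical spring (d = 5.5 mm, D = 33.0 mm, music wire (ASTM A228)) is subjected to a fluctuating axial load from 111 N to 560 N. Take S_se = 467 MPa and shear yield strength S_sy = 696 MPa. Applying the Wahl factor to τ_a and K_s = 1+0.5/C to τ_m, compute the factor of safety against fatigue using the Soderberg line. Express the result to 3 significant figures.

1.76

C = D/d = 33.0/5.5 = 6.0000; K_W = (4C−1)/(4C−4)+0.615/C = 1.2525; K_s = 1+0.5/C = 1.0833
F_a = (F_max−F_min)/2 = 224.5 N; F_m = (F_max+F_min)/2 = 335.5 N
τ_a = K_W·8F_aD/(πd³) = 1.2525 × 113.39 = 142.02 MPa
τ_m = K_s·8F_mD/(πd³) = 1.0833 × 169.46 = 183.58 MPa
Soderberg: 1/n_f = τ_a/S_se + τ_m/S_sy = 142.02/467 + 183.58/696 = 0.30412 + 0.26376 = 0.56788
n_f = 1/0.56788 = 1.761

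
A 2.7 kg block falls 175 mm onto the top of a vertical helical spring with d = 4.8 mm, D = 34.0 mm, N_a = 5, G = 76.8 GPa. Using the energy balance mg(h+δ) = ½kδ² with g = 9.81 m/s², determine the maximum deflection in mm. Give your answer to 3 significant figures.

20.0 mm

k = Gd⁴/(8D³N_a) = (76.8×10³)(4.8⁴)/(8·34.0³·5) = 25.932 N/mm
W = mg = 2.7 × 9.81 = 26.487 N
½kδ² − Wδ − Wh = 0 → δ = (W + √(W² + 2kWh))/k
δ = (26.487 + √(701.56 + 240398))/25.932 = (26.487 + 491.02)/25.932 = 19.957 mm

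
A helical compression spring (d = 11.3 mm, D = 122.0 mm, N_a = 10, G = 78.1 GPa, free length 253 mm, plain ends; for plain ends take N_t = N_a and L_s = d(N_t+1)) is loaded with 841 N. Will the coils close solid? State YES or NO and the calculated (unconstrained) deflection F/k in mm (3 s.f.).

NO, δ = 95.9 mm

k = Gd⁴/(8D³N_a) = (78.1×10³)(11.3⁴)/(8·122.0³·10) = 8.7659 N/mm
N_t = 10; L_s = 11.3·11 = 124.3 mm; δ_solid = L₀ − L_s = 253 − 124.3 = 128.7 mm
δ = F/k = 841/8.7659 = 95.94 mm
δ < δ_solid → spring does not go solid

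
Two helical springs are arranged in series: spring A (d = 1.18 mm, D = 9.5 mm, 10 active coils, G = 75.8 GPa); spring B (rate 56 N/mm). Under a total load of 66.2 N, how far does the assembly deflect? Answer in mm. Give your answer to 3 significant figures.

32.1 mm

k_A = Gd⁴/(8D³N_a) = (75.8×10³)(1.18⁴)/(8·9.5³·10) = 2.1426 N/mm
Series: 1/k_eq = 1/2.1426 + 1/56 = 0.48458; k_eq = 2.0636 N/mm
δ = F/k_eq = 66.2/2.0636 = 32.08 mm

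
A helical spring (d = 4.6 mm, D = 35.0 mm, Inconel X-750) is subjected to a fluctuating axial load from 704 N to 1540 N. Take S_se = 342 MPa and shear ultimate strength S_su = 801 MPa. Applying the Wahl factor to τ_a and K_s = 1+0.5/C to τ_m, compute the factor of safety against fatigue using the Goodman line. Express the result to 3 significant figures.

0.370

C = D/d = 35.0/4.6 = 7.6087; K_W = (4C−1)/(4C−4)+0.615/C = 1.1943; K_s = 1+0.5/C = 1.0657
F_a = (F_max−F_min)/2 = 418 N; F_m = (F_max+F_min)/2 = 1122 N
τ_a = K_W·8F_aD/(πd³) = 1.1943 × 382.75 = 457.12 MPa
τ_m = K_s·8F_mD/(πd³) = 1.0657 × 1027.4 = 1094.9 MPa
Goodman: 1/n_f = τ_a/S_se + τ_m/S_su = 457.12/342 + 1094.9/801 = 1.33661 + 1.36690 = 2.7035
n_f = 1/2.7035 = 0.3699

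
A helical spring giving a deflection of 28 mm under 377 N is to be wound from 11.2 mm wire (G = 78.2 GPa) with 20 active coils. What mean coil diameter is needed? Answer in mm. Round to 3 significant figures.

83.0 mm

Required rate k = F/δ = 377/28 = 13.464 N/mm
D = (Gd⁴/(8N_a·k))^(1/3) = (78.2×10³·11.2⁴/(8·20·13.464))^(1/3)
  = (571183)^(1/3) = 82.9708 mm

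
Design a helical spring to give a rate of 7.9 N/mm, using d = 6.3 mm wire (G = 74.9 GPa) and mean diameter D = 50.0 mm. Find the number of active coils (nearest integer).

N_a = Gd⁴/(8D³k) = (74.9×10³ × 6.3⁴)/(8 × 50.0³ × 7.9)
    = 1.1799e+08 / 7.9e+06 = 14.94 → 15 coils

15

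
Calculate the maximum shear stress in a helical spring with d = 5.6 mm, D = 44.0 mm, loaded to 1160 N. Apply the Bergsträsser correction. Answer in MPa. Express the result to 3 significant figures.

Spring index C = D/d = 44.0/5.6 = 7.8571
K_B = (4C+2)/(4C−3) = 33.429/28.429 = 1.1759
τ₀ = 8FD/(πd³) = 8·1160·44.0/(π·5.6³) = 408320/551.71 = 740.09 MPa
τ_max = K·τ₀ = 1.1759 × 740.09 = 870.26 MPa

870 MPa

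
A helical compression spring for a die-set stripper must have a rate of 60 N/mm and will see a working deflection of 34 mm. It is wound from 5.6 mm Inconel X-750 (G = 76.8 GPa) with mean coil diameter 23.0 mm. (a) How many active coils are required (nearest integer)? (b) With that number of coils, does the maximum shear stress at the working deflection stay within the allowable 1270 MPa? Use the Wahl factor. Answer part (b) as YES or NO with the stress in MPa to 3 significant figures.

N_a = Gd⁴/(8D³k) = (76.8×10³)(5.6⁴)/(8·23.0³·60) = 12.93 → N_a = 13
Actual rate k = Gd⁴/(8D³·13) = 59.689 N/mm
Working load F = kδ = 59.689·34 = 2029.4 N
C = 23.0/5.6 = 4.1071; K_W = (4C−1)/(4C−4)+0.615/C = 1.3911
τ_max = K_W·8FD/(πd³) = 1.3911·676.83 = 941.55 MPa
τ_max ≤ 1270 MPa → acceptable

(a) 13 coils; (b) YES, τ_max = 942 MPa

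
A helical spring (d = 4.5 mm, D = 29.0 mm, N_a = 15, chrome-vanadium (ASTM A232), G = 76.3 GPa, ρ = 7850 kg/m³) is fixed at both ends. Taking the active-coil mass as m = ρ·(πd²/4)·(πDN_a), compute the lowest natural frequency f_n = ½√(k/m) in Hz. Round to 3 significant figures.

k = Gd⁴/(8D³N_a) = (76.3×10³)(4.5⁴)/(8·29.0³·15) = 10.691 N/mm = 10691 N/m
Wire length L = πDN_a = π·29.0·15 = 1366.6 mm
m = ρ·(πd²/4)·L = 7850 × 15.904×10⁻⁶ m² × 1.3666 m = 0.17062 kg
f_n = ½√(k/m) = 0.5·√(10691/0.17062) = 0.5·√(62658) = 125.16 Hz

125 Hz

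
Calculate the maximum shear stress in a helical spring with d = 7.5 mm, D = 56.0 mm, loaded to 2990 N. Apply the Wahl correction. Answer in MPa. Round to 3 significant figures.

1210 MPa

Spring index C = D/d = 56.0/7.5 = 7.4667
K_W = (4C−1)/(4C−4) + 0.615/C = 28.867/25.867 + 0.0824 = 1.1983
τ₀ = 8FD/(πd³) = 8·2990·56.0/(π·7.5³) = 1.33952e+06/1325.4 = 1010.7 MPa
τ_max = K·τ₀ = 1.1983 × 1010.7 = 1211.1 MPa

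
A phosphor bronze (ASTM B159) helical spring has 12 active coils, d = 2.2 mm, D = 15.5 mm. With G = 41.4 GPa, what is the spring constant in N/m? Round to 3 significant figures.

2710 N/m

k = Gd⁴/(8D³N_a) = (41.4×10³ × 2.2⁴) / (8 × 15.5³ × 12)
  = 969820 / 357492 = 2.7128 N/mm = 2712.8 N/m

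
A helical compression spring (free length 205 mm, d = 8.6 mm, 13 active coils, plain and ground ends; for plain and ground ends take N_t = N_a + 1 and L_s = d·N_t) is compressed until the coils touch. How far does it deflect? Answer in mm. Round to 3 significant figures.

N_t = 14; L_s = 8.6·14 = 120.4 mm
δ_solid = L₀ − L_s = 205 − 120.4 = 84.6 mm

84.6 mm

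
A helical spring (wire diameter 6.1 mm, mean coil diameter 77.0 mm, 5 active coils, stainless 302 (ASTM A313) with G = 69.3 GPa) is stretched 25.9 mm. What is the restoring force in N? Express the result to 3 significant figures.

k = Gd⁴/(8D³N_a) = (69.3×10³)(6.1⁴)/(8·77.0³·5) = 5.2544 N/mm
F = k·δ = 5.2544 × 25.9 = 136.09 N

136 N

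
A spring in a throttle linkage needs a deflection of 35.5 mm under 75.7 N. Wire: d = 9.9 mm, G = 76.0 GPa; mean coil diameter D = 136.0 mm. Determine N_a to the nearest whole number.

17

Required rate k = F/δ = 75.7/35.5 = 2.1324 N/mm
N_a = Gd⁴/(8D³k) = (76.0×10³ × 9.9⁴)/(8 × 136.0³ × 2.1324)
    = 7.30053e+08 / 4.29116e+07 = 17.01 → 17 coils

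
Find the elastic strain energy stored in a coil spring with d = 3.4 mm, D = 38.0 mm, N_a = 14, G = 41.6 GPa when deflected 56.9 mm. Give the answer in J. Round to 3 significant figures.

k = Gd⁴/(8D³N_a) = (41.6×10³)(3.4⁴)/(8·38.0³·14) = 0.90457 N/mm
U = ½kδ² = 0.5 × 0.90457 × 56.9² = 1464.3 N·mm = 1.4643 J

1.46 J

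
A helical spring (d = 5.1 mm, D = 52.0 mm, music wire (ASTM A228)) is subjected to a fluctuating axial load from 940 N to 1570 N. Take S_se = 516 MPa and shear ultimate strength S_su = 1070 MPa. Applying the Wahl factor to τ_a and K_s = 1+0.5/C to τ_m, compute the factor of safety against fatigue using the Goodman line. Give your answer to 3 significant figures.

C = D/d = 52.0/5.1 = 10.1961; K_W = (4C−1)/(4C−4)+0.615/C = 1.1419; K_s = 1+0.5/C = 1.0490
F_a = (F_max−F_min)/2 = 315 N; F_m = (F_max+F_min)/2 = 1255 N
τ_a = K_W·8F_aD/(πd³) = 1.1419 × 314.44 = 359.06 MPa
τ_m = K_s·8F_mD/(πd³) = 1.0490 × 1252.8 = 1314.2 MPa
Goodman: 1/n_f = τ_a/S_se + τ_m/S_su = 359.06/516 + 1314.2/1070 = 0.69584 + 1.22824 = 1.9241
n_f = 1/1.9241 = 0.5197

0.520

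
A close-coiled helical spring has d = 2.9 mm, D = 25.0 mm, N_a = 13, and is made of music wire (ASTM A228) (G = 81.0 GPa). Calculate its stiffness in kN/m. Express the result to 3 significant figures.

3.53 kN/m

k = Gd⁴/(8D³N_a) = (81.0×10³ × 2.9⁴) / (8 × 25.0³ × 13)
  = 5.72898e+06 / 1.625e+06 = 3.5255 N/mm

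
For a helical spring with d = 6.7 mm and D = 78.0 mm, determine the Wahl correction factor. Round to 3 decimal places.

C = D/d = 78.0/6.7 = 11.6418
K_W = (4C−1)/(4C−4) + 0.615/C = 45.567/42.567 + 0.0528 = 1.1233

1.123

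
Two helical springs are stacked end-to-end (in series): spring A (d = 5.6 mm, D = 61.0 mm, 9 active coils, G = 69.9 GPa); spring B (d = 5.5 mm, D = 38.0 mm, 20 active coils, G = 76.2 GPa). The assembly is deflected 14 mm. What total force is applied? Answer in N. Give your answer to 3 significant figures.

38.5 N

k_A = Gd⁴/(8D³N_a) = (69.9×10³)(5.6⁴)/(8·61.0³·9) = 4.2064 N/mm
k_B = Gd⁴/(8D³N_a) = (76.2×10³)(5.5⁴)/(8·38.0³·20) = 7.9421 N/mm
Series: 1/k_eq = 1/4.2064 + 1/7.9421 = 0.36365; k_eq = 2.7499 N/mm
F = k_eq·δ = 2.7499·14 = 38.499 N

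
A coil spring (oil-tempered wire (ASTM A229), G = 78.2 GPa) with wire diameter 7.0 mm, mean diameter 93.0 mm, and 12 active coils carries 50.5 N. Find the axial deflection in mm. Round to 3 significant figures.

20.8 mm

k = Gd⁴/(8D³N_a) = (78.2×10³)(7.0⁴)/(8·93.0³·12) = 2.4315 N/mm
δ = F/k = 50.5 / 2.4315 = 20.769 mm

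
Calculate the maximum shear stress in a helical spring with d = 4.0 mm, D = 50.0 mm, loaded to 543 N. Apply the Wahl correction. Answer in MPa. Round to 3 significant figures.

Spring index C = D/d = 50.0/4.0 = 12.5000
K_W = (4C−1)/(4C−4) + 0.615/C = 49.000/46.000 + 0.0492 = 1.1144
τ₀ = 8FD/(πd³) = 8·543·50.0/(π·4.0³) = 217200/201.06 = 1080.3 MPa
τ_max = K·τ₀ = 1.1144 × 1080.3 = 1203.9 MPa

1200 MPa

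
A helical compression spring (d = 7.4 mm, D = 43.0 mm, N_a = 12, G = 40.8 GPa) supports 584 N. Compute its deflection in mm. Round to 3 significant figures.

36.4 mm

k = Gd⁴/(8D³N_a) = (40.8×10³)(7.4⁴)/(8·43.0³·12) = 16.029 N/mm
δ = F/k = 584 / 16.029 = 36.434 mm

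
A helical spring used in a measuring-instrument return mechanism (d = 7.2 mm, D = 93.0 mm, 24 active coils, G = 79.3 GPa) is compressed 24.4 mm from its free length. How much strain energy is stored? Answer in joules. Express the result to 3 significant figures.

k = Gd⁴/(8D³N_a) = (79.3×10³)(7.2⁴)/(8·93.0³·24) = 1.3799 N/mm
U = ½kδ² = 0.5 × 1.3799 × 24.4² = 410.77 N·mm = 0.41077 J

0.411 J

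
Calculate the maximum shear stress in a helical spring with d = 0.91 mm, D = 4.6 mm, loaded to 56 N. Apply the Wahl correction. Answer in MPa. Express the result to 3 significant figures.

Spring index C = D/d = 4.6/0.91 = 5.0549
K_W = (4C−1)/(4C−4) + 0.615/C = 19.220/16.220 + 0.1217 = 1.3066
τ₀ = 8FD/(πd³) = 8·56·4.6/(π·0.91³) = 2060.8/2.3674 = 870.49 MPa
τ_max = K·τ₀ = 1.3066 × 870.49 = 1137.4 MPa

1140 MPa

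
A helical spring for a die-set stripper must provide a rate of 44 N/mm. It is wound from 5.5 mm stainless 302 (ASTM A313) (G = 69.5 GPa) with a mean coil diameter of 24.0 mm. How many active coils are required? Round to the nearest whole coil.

13

N_a = Gd⁴/(8D³k) = (69.5×10³ × 5.5⁴)/(8 × 24.0³ × 44)
    = 6.35968e+07 / 4.86605e+06 = 13.07 → 13 coils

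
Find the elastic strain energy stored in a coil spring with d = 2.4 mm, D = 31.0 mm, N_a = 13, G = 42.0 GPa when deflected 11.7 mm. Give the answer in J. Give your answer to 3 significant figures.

0.0308 J

k = Gd⁴/(8D³N_a) = (42.0×10³)(2.4⁴)/(8·31.0³·13) = 0.44975 N/mm
U = ½kδ² = 0.5 × 0.44975 × 11.7² = 30.783 N·mm = 0.030783 J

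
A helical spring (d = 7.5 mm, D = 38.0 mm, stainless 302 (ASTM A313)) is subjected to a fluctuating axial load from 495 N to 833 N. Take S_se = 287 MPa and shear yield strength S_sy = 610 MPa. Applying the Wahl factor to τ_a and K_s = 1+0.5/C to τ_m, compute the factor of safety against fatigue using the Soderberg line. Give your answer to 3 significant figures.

C = D/d = 38.0/7.5 = 5.0667; K_W = (4C−1)/(4C−4)+0.615/C = 1.3058; K_s = 1+0.5/C = 1.0987
F_a = (F_max−F_min)/2 = 169 N; F_m = (F_max+F_min)/2 = 664 N
τ_a = K_W·8F_aD/(πd³) = 1.3058 × 38.764 = 50.618 MPa
τ_m = K_s·8F_mD/(πd³) = 1.0987 × 152.3 = 167.33 MPa
Soderberg: 1/n_f = τ_a/S_se + τ_m/S_sy = 50.618/287 + 167.33/610 = 0.17637 + 0.27432 = 0.45069
n_f = 1/0.45069 = 2.219

2.22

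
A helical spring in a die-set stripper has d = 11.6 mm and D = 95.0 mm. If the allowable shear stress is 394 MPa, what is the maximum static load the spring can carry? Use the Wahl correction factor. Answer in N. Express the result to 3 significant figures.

2160 N

C = D/d = 95.0/11.6 = 8.1897
K_W = (4C−1)/(4C−4) + 0.615/C = 31.759/28.759 + 0.0751 = 1.1794
τ_max = K·8FD/(πd³) → F_max = τ_allow·πd³/(8DK)
F_max = 394·π·11.6³/(8·95.0·1.1794) = 1.9321e+06/896.35 = 2155.5 N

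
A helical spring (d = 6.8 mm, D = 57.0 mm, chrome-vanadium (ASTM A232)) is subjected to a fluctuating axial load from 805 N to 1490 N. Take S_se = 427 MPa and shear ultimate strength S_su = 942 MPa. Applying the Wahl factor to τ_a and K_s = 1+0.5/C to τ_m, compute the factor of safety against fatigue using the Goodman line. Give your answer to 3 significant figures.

0.970

C = D/d = 57.0/6.8 = 8.3824; K_W = (4C−1)/(4C−4)+0.615/C = 1.1750; K_s = 1+0.5/C = 1.0596
F_a = (F_max−F_min)/2 = 342.5 N; F_m = (F_max+F_min)/2 = 1147.5 N
τ_a = K_W·8F_aD/(πd³) = 1.1750 × 158.11 = 185.77 MPa
τ_m = K_s·8F_mD/(πd³) = 1.0596 × 529.71 = 561.31 MPa
Goodman: 1/n_f = τ_a/S_se + τ_m/S_su = 185.77/427 + 561.31/942 = 0.43506 + 0.59587 = 1.0309
n_f = 1/1.0309 = 0.97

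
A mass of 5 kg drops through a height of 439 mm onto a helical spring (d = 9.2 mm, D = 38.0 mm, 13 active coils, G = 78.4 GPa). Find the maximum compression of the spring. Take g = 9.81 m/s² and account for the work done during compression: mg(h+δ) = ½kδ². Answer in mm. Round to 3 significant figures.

k = Gd⁴/(8D³N_a) = (78.4×10³)(9.2⁴)/(8·38.0³·13) = 98.42 N/mm
W = mg = 5 × 9.81 = 49.05 N
½kδ² − Wδ − Wh = 0 → δ = (W + √(W² + 2kWh))/k
δ = (49.05 + √(2405.9 + 4.23854e+06))/98.42 = (49.05 + 2059.4)/98.42 = 21.423 mm

21.4 mm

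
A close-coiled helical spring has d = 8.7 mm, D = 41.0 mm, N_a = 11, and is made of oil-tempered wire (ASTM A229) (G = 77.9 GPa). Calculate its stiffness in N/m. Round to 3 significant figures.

73600 N/m

k = Gd⁴/(8D³N_a) = (77.9×10³ × 8.7⁴) / (8 × 41.0³ × 11)
  = 4.46287e+08 / 6.06505e+06 = 73.583 N/mm = 73583 N/m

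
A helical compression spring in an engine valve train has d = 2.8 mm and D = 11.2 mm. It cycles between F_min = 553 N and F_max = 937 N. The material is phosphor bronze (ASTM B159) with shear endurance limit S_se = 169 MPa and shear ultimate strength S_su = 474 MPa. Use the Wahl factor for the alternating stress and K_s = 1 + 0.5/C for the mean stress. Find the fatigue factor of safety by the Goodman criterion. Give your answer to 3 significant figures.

0.229

C = D/d = 11.2/2.8 = 4.0000; K_W = (4C−1)/(4C−4)+0.615/C = 1.4038; K_s = 1+0.5/C = 1.1250
F_a = (F_max−F_min)/2 = 192 N; F_m = (F_max+F_min)/2 = 745 N
τ_a = K_W·8F_aD/(πd³) = 1.4038 × 249.45 = 350.17 MPa
τ_m = K_s·8F_mD/(πd³) = 1.1250 × 967.92 = 1088.9 MPa
Goodman: 1/n_f = τ_a/S_se + τ_m/S_su = 350.17/169 + 1088.9/474 = 2.07199 + 2.29728 = 4.3693
n_f = 1/4.3693 = 0.2289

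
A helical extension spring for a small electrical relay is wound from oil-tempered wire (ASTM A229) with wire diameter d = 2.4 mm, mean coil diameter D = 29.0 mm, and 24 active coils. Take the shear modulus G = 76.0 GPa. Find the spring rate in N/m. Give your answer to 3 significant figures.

538 N/m

k = Gd⁴/(8D³N_a) = (76.0×10³ × 2.4⁴) / (8 × 29.0³ × 24)
  = 2.5215e+06 / 4.68269e+06 = 0.53847 N/mm = 538.47 N/m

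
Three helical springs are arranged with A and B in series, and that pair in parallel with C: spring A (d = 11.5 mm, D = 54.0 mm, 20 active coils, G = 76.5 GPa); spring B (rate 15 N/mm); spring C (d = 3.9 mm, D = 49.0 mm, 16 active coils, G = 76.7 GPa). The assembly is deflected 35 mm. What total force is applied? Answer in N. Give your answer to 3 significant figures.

451 N

k_A = Gd⁴/(8D³N_a) = (76.5×10³)(11.5⁴)/(8·54.0³·20) = 53.107 N/mm
k_C = Gd⁴/(8D³N_a) = (76.7×10³)(3.9⁴)/(8·49.0³·16) = 1.1783 N/mm
Springs A,B series: k_AB = 1/(1/53.107+1/15) = 11.696 N/mm; parallel with C: k_eq = 11.696+1.1783 = 12.875 N/mm
F = k_eq·δ = 12.875·35 = 450.61 N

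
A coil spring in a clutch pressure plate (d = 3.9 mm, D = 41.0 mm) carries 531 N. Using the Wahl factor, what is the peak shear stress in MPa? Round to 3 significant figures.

1060 MPa

Spring index C = D/d = 41.0/3.9 = 10.5128
K_W = (4C−1)/(4C−4) + 0.615/C = 41.051/38.051 + 0.0585 = 1.1373
τ₀ = 8FD/(πd³) = 8·531·41.0/(π·3.9³) = 174168/186.36 = 934.6 MPa
τ_max = K·τ₀ = 1.1373 × 934.6 = 1063 MPa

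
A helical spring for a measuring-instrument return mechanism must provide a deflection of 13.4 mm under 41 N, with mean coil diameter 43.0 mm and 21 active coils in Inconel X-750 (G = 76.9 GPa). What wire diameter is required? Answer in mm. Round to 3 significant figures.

Required rate k = F/δ = 41/13.4 = 3.0597 N/mm
d = (8D³N_a·k / G)^(1/4) = (8·43.0³·21·3.0597 / (76.9×10³))^0.25
  = (531.46)^0.25 = 4.8014 mm

4.80 mm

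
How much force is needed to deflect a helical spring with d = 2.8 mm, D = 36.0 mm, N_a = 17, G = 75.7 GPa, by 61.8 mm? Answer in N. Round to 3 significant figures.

k = Gd⁴/(8D³N_a) = (75.7×10³)(2.8⁴)/(8·36.0³·17) = 0.7333 N/mm
F = k·δ = 0.7333 × 61.8 = 45.318 N

45.3 N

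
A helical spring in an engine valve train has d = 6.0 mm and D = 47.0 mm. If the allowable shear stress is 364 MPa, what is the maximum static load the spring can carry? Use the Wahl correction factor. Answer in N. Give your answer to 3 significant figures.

C = D/d = 47.0/6.0 = 7.8333
K_W = (4C−1)/(4C−4) + 0.615/C = 30.333/27.333 + 0.0785 = 1.1883
τ_max = K·8FD/(πd³) → F_max = τ_allow·πd³/(8DK)
F_max = 364·π·6.0³/(8·47.0·1.1883) = 2.47e+05/446.79 = 552.84 N

553 N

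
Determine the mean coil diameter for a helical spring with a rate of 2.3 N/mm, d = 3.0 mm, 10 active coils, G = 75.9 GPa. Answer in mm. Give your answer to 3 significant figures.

32.2 mm

D = (Gd⁴/(8N_a·k))^(1/3) = (75.9×10³·3.0⁴/(8·10·2.3))^(1/3)
  = (33412.5)^(1/3) = 32.2084 mm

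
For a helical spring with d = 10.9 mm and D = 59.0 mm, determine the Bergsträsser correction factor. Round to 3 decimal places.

1.268

C = D/d = 59.0/10.9 = 5.4128
K_B = (4C+2)/(4C−3) = 23.651/18.651 = 1.2681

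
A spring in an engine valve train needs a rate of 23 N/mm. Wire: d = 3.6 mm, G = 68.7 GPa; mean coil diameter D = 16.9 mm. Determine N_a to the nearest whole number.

N_a = Gd⁴/(8D³k) = (68.7×10³ × 3.6⁴)/(8 × 16.9³ × 23)
    = 1.1539e+07 / 888133 = 12.99 → 13 coils

13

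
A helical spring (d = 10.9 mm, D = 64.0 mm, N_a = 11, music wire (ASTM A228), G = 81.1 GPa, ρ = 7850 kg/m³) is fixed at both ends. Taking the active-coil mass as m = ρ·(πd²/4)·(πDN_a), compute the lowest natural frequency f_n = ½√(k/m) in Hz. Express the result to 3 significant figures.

87.5 Hz

k = Gd⁴/(8D³N_a) = (81.1×10³)(10.9⁴)/(8·64.0³·11) = 49.625 N/mm = 49625 N/m
Wire length L = πDN_a = π·64.0·11 = 2211.7 mm
m = ρ·(πd²/4)·L = 7850 × 93.313×10⁻⁶ m² × 2.2117 m = 1.6201 kg
f_n = ½√(k/m) = 0.5·√(49625/1.6201) = 0.5·√(30632) = 87.509 Hz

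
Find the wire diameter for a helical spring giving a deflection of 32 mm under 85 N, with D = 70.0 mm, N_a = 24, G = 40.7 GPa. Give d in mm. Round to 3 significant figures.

8.10 mm

Required rate k = F/δ = 85/32 = 2.6562 N/mm
d = (8D³N_a·k / G)^(1/4) = (8·70.0³·24·2.6562 / (40.7×10³))^0.25
  = (4298)^0.25 = 8.0969 mm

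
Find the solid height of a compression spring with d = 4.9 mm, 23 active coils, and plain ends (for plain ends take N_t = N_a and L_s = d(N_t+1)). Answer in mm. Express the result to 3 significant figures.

plain ends: N_t = N_a = 23
L_s = d·(N_t+1) = 4.9 × 24 = 117.6 mm

118 mm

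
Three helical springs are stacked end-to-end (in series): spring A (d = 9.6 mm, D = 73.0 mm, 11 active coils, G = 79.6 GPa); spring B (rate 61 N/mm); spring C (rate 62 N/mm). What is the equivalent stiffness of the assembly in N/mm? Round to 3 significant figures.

12.0 N/mm

k_A = Gd⁴/(8D³N_a) = (79.6×10³)(9.6⁴)/(8·73.0³·11) = 19.749 N/mm
Series: 1/k_eq = 1/19.749 + 1/61 + 1/62 = 0.083158; k_eq = 12.025 N/mm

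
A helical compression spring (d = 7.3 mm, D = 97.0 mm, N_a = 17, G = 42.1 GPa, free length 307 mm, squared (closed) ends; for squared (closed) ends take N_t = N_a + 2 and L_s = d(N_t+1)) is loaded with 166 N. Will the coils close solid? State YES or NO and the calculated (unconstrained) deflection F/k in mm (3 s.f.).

YES, δ = 172 mm

k = Gd⁴/(8D³N_a) = (42.1×10³)(7.3⁴)/(8·97.0³·17) = 0.96321 N/mm
N_t = 19; L_s = 7.3·20 = 146 mm; δ_solid = L₀ − L_s = 307 − 146 = 161 mm
δ = F/k = 166/0.96321 = 172.34 mm
δ ≥ δ_solid → spring goes solid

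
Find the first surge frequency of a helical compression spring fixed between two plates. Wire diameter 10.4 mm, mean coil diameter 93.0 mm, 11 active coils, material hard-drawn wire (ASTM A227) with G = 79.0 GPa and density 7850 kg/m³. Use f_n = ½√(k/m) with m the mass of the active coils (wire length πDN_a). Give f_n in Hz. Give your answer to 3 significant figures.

k = Gd⁴/(8D³N_a) = (79.0×10³)(10.4⁴)/(8·93.0³·11) = 13.057 N/mm = 13057 N/m
Wire length L = πDN_a = π·93.0·11 = 3213.8 mm
m = ρ·(πd²/4)·L = 7850 × 84.949×10⁻⁶ m² × 3.2138 m = 2.1431 kg
f_n = ½√(k/m) = 0.5·√(13057/2.1431) = 0.5·√(6092.2) = 39.026 Hz

39.0 Hz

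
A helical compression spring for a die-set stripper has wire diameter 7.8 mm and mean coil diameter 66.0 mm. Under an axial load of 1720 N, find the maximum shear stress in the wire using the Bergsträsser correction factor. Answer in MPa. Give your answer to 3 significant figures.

Spring index C = D/d = 66.0/7.8 = 8.4615
K_B = (4C+2)/(4C−3) = 35.846/30.846 = 1.1621
τ₀ = 8FD/(πd³) = 8·1720·66.0/(π·7.8³) = 908160/1490.8 = 609.16 MPa
τ_max = K·τ₀ = 1.1621 × 609.16 = 707.9 MPa

708 MPa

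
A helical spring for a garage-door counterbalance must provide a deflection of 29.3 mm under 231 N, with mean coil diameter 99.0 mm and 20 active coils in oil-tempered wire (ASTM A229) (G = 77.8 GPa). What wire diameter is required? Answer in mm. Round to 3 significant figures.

Required rate k = F/δ = 231/29.3 = 7.884 N/mm
d = (8D³N_a·k / G)^(1/4) = (8·99.0³·20·7.884 / (77.8×10³))^0.25
  = (15732)^0.25 = 11.1995 mm

11.2 mm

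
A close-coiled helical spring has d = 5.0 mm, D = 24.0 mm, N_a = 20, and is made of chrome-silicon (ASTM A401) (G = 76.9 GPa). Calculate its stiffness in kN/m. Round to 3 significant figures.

k = Gd⁴/(8D³N_a) = (76.9×10³ × 5.0⁴) / (8 × 24.0³ × 20)
  = 4.80625e+07 / 2.21184e+06 = 21.73 N/mm

21.7 kN/m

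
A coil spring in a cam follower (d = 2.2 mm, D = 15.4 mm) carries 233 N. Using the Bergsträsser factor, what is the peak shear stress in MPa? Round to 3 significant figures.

Spring index C = D/d = 15.4/2.2 = 7.0000
K_B = (4C+2)/(4C−3) = 30.000/25.000 = 1.2000
τ₀ = 8FD/(πd³) = 8·233·15.4/(π·2.2³) = 28705.6/33.452 = 858.12 MPa
τ_max = K·τ₀ = 1.2000 × 858.12 = 1029.7 MPa

1030 MPa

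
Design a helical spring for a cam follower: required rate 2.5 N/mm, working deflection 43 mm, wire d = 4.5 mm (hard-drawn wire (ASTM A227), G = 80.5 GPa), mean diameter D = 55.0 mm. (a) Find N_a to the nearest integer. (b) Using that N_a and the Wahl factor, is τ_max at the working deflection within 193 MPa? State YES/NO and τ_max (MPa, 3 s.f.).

N_a = Gd⁴/(8D³k) = (80.5×10³)(4.5⁴)/(8·55.0³·2.5) = 9.92 → N_a = 10
Actual rate k = Gd⁴/(8D³·10) = 2.4801 N/mm
Working load F = kδ = 2.4801·43 = 106.64 N
C = 55.0/4.5 = 12.2222; K_W = (4C−1)/(4C−4)+0.615/C = 1.1171
τ_max = K_W·8FD/(πd³) = 1.1171·163.91 = 183.11 MPa
τ_max ≤ 193 MPa → acceptable

(a) 10 coils; (b) YES, τ_max = 183 MPa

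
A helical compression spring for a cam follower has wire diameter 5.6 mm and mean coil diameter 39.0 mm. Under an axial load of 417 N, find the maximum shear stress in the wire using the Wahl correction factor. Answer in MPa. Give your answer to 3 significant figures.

Spring index C = D/d = 39.0/5.6 = 6.9643
K_W = (4C−1)/(4C−4) + 0.615/C = 26.857/23.857 + 0.0883 = 1.2141
τ₀ = 8FD/(πd³) = 8·417·39.0/(π·5.6³) = 130104/551.71 = 235.82 MPa
τ_max = K·τ₀ = 1.2141 × 235.82 = 286.3 MPa

286 MPa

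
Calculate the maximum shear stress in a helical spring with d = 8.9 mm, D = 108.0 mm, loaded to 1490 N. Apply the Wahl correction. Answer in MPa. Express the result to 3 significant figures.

650 MPa

Spring index C = D/d = 108.0/8.9 = 12.1348
K_W = (4C−1)/(4C−4) + 0.615/C = 47.539/44.539 + 0.0507 = 1.1180
τ₀ = 8FD/(πd³) = 8·1490·108.0/(π·8.9³) = 1.28736e+06/2214.7 = 581.27 MPa
τ_max = K·τ₀ = 1.1180 × 581.27 = 649.88 MPa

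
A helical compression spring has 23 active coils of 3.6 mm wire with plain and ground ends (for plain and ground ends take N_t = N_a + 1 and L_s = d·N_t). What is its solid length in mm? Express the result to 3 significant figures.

86.4 mm

plain and ground ends: N_t = N_a + 1 = 23 + 1 = 24
L_s = d·N_t = 3.6 × 24 = 86.4 mm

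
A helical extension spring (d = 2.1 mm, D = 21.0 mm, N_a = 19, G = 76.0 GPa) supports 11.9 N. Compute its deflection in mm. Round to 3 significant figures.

11.3 mm

k = Gd⁴/(8D³N_a) = (76.0×10³)(2.1⁴)/(8·21.0³·19) = 1.05 N/mm
δ = F/k = 11.9 / 1.05 = 11.333 mm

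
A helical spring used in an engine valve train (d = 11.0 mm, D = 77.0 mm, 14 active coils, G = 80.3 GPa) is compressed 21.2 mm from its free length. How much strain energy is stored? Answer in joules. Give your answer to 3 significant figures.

k = Gd⁴/(8D³N_a) = (80.3×10³)(11.0⁴)/(8·77.0³·14) = 22.993 N/mm
U = ½kδ² = 0.5 × 22.993 × 21.2² = 5167 N·mm = 5.167 J

5.17 J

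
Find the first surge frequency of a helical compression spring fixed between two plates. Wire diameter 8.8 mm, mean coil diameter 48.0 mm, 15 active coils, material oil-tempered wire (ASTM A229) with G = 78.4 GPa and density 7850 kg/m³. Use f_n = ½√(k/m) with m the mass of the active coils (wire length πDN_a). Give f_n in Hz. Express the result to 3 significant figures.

90.6 Hz

k = Gd⁴/(8D³N_a) = (78.4×10³)(8.8⁴)/(8·48.0³·15) = 35.428 N/mm = 35428 N/m
Wire length L = πDN_a = π·48.0·15 = 2261.9 mm
m = ρ·(πd²/4)·L = 7850 × 60.821×10⁻⁶ m² × 2.2619 m = 1.08 kg
f_n = ½√(k/m) = 0.5·√(35428/1.08) = 0.5·√(32805) = 90.56 Hz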